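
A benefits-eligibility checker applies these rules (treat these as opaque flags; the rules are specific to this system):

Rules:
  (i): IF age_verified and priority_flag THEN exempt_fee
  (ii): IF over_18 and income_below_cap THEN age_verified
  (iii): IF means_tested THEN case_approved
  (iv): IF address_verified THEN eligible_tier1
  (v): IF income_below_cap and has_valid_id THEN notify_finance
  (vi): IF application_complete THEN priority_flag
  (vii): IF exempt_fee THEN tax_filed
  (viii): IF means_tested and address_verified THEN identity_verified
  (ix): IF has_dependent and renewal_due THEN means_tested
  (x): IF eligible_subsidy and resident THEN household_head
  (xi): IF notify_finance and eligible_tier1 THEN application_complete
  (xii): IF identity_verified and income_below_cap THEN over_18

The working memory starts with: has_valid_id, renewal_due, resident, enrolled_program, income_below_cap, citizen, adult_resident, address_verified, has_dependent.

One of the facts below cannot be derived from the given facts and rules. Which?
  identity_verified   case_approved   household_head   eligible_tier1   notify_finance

household_head

Round 1: (iv) [IF address_verified THEN eligible_tier1]; (v) [IF income_below_cap and has_valid_id THEN notify_finance]; (ix) [IF has_dependent and renewal_due THEN means_tested]. Adds eligible_tier1, notify_finance, means_tested.
Round 2: (iii) [IF means_tested THEN case_approved]; (viii) [IF means_tested and address_verified THEN identity_verified]; (xi) [IF notify_finance and eligible_tier1 THEN application_complete]. Adds case_approved, identity_verified, application_complete.
Round 3: (vi) [IF application_complete THEN priority_flag]; (xii) [IF identity_verified and income_below_cap THEN over_18]. Adds priority_flag, over_18.
Round 4: (ii) [IF over_18 and income_below_cap THEN age_verified]. Adds age_verified.
Round 5: (i) [IF age_verified and priority_flag THEN exempt_fee]. Adds exempt_fee.
Round 6: (vii) [IF exempt_fee THEN tax_filed]. Adds tax_filed.
Derived: notify_finance (round 1), identity_verified (round 2), case_approved (round 2), eligible_tier1 (round 1). household_head never appears in any round.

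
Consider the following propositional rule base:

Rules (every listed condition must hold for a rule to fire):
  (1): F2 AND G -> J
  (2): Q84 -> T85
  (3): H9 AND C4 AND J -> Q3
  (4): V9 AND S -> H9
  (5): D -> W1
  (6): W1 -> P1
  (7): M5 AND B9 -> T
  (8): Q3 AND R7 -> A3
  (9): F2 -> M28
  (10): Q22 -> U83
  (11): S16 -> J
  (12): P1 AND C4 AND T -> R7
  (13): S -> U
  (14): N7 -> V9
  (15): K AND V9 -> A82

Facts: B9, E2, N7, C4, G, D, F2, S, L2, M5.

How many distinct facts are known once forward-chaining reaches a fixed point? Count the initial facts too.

[1] (1) [F2 AND G -> J]; (5) [D -> W1]; (7) [M5 AND B9 -> T]; (9) [F2 -> M28]; (13) [S -> U]; (14) [N7 -> V9]. ⇒ new: J, W1, T, M28, U, V9.
[2] (4) [V9 AND S -> H9]; (6) [W1 -> P1]. ⇒ new: H9, P1.
[3] (3) [H9 AND C4 AND J -> Q3]; (12) [P1 AND C4 AND T -> R7]. ⇒ new: Q3, R7.
[4] (8) [Q3 AND R7 -> A3]. ⇒ new: A3.
Closure: {A3, B9, C4, D, E2, F2, G, H9, J, L2, M28, M5, N7, P1, Q3, R7, S, T, U, V9, W1} — 21 facts.

21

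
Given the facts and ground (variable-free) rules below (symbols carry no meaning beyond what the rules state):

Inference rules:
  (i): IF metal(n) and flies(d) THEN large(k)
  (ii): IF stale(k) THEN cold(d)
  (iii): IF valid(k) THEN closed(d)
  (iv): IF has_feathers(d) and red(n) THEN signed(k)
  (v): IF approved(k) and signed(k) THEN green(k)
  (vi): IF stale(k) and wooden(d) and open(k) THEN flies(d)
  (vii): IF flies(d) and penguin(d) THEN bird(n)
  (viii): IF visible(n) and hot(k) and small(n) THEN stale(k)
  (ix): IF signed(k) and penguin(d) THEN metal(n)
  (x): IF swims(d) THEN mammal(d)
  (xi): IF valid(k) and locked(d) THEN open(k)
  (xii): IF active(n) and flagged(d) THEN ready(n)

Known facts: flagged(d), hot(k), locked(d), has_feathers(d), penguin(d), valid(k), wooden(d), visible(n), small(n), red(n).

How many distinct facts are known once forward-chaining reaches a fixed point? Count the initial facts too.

Round 1 fires (iii), (iv), (viii), (xi), giving closed(d), signed(k), stale(k), open(k).
Round 2 fires (ii), (vi), (ix), giving cold(d), flies(d), metal(n).
Round 3 fires (i), (vii), giving large(k), bird(n).
Closure: {bird(n), closed(d), cold(d), flagged(d), flies(d), has_feathers(d), hot(k), large(k), locked(d), metal(n), open(k), penguin(d), red(n), signed(k), small(n), stale(k), valid(k), visible(n), wooden(d)} — 19 facts.

19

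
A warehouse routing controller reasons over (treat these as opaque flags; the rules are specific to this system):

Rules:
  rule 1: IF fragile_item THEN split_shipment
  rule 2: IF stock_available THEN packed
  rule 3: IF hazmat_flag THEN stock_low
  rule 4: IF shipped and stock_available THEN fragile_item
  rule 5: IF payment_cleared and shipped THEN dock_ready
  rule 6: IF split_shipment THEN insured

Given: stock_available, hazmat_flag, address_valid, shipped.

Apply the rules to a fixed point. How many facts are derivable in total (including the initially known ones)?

[1] rule 2 [IF stock_available THEN packed]; rule 3 [IF hazmat_flag THEN stock_low]; rule 4 [IF shipped and stock_available THEN fragile_item]. ⇒ new: packed, stock_low, fragile_item.
[2] rule 1 [IF fragile_item THEN split_shipment]. ⇒ new: split_shipment.
[3] rule 6 [IF split_shipment THEN insured]. ⇒ new: insured.
Closure: {address_valid, fragile_item, hazmat_flag, insured, packed, shipped, split_shipment, stock_available, stock_low} — 9 facts.

9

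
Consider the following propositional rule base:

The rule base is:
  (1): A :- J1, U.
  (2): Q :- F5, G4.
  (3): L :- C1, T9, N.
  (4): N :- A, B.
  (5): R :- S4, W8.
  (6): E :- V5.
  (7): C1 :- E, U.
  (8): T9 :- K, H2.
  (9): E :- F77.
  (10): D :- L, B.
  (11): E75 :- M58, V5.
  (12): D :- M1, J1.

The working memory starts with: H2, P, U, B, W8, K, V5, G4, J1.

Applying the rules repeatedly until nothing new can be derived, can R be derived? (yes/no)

Round 1 fires (1), (6), (8), giving A, E, T9.
Round 2 fires (4), (7), giving N, C1.
Round 3 fires (3), giving L.
Round 4 fires (10), giving D.
Fixed point reached. R is concluded only by (5); (5) needs S4 (never derived).

no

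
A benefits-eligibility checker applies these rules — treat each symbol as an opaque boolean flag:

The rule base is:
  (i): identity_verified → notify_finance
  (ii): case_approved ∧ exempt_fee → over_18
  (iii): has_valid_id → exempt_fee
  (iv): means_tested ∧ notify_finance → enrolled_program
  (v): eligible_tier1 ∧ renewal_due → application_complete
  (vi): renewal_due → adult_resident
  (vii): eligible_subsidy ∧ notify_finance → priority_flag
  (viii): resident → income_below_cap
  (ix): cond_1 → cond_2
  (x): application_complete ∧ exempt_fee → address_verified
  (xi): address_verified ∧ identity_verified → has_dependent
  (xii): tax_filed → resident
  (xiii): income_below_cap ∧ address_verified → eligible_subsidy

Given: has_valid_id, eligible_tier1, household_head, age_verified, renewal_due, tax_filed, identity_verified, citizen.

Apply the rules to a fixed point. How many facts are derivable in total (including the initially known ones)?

18

Round 1 fires (i), (iii), (v), (vi), (xii), giving notify_finance, exempt_fee, application_complete, adult_resident, resident.
Round 2 fires (viii), (x), giving income_below_cap, address_verified.
Round 3 fires (xi), (xiii), giving has_dependent, eligible_subsidy.
Round 4 fires (vii), giving priority_flag.
Closure: {address_verified, adult_resident, age_verified, application_complete, citizen, eligible_subsidy, eligible_tier1, exempt_fee, has_dependent, has_valid_id, household_head, identity_verified, income_below_cap, notify_finance, priority_flag, renewal_due, resident, tax_filed} — 18 facts.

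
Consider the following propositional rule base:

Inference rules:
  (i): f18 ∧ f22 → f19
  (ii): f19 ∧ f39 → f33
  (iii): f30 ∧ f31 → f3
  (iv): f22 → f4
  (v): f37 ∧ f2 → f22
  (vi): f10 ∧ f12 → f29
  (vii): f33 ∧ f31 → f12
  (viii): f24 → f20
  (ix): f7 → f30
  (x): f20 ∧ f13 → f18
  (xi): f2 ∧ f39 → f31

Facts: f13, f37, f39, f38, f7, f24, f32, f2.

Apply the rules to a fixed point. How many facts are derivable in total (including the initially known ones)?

18

[1] (v) [f37 ∧ f2 → f22]; (viii) [f24 → f20]; (ix) [f7 → f30]; (xi) [f2 ∧ f39 → f31]. ⇒ new: f22, f20, f30, f31.
[2] (iii) [f30 ∧ f31 → f3]; (iv) [f22 → f4]; (x) [f20 ∧ f13 → f18]. ⇒ new: f3, f4, f18.
[3] (i) [f18 ∧ f22 → f19]. ⇒ new: f19.
[4] (ii) [f19 ∧ f39 → f33]. ⇒ new: f33.
[5] (vii) [f33 ∧ f31 → f12]. ⇒ new: f12.
Closure: {f12, f13, f18, f19, f2, f20, f22, f24, f3, f30, f31, f32, f33, f37, f38, f39, f4, f7} — 18 facts.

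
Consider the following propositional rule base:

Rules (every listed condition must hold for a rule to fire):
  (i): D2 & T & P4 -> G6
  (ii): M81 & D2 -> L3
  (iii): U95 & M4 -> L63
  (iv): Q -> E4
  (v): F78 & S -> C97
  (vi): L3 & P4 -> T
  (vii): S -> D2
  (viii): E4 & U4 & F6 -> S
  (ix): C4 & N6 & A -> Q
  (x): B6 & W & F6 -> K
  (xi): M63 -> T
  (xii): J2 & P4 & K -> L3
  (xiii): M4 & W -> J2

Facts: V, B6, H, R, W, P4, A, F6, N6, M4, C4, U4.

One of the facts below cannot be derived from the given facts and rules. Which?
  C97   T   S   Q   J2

Round 1 fires (ix), (x), (xiii), giving Q, K, J2.
Round 2 fires (iv), (xii), giving E4, L3.
Round 3 fires (vi), (viii), giving T, S.
Round 4 fires (vii), giving D2.
Round 5 fires (i), giving G6.
Derived: Q (round 1), T (round 3), J2 (round 1), S (round 3). C97 never appears in any round.

C97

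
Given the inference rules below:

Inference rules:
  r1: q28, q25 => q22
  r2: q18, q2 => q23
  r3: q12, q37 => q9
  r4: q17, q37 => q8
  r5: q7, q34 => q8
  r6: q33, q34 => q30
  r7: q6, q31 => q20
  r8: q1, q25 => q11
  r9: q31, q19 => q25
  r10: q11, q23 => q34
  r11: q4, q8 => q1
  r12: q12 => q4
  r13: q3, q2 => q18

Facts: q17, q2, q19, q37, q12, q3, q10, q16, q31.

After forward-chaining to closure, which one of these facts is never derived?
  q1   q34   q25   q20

q20

Round 1 — r3, r4, r9, r12, r13, derive q9, q8, q25, q4, q18.
Round 2 — r2, r11, derive q23, q1.
Round 3 — r8, derive q11.
Round 4 — r10, derive q34.
Derived: q1 (round 2), q25 (round 1), q34 (round 4). q20 never appears in any round.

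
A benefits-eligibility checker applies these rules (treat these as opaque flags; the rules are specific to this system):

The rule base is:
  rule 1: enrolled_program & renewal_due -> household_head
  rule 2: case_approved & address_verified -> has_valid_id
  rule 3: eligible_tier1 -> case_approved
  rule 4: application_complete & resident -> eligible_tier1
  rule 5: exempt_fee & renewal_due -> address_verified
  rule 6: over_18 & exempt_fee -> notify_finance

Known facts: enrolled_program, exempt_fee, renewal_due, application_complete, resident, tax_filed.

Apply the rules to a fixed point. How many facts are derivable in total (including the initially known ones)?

Round 1: rule 1 [enrolled_program & renewal_due -> household_head]; rule 4 [application_complete & resident -> eligible_tier1]; rule 5 [exempt_fee & renewal_due -> address_verified]. Adds household_head, eligible_tier1, address_verified.
Round 2: rule 3 [eligible_tier1 -> case_approved]. Adds case_approved.
Round 3: rule 2 [case_approved & address_verified -> has_valid_id]. Adds has_valid_id.
Closure: {address_verified, application_complete, case_approved, eligible_tier1, enrolled_program, exempt_fee, has_valid_id, household_head, renewal_due, resident, tax_filed} — 11 facts.

11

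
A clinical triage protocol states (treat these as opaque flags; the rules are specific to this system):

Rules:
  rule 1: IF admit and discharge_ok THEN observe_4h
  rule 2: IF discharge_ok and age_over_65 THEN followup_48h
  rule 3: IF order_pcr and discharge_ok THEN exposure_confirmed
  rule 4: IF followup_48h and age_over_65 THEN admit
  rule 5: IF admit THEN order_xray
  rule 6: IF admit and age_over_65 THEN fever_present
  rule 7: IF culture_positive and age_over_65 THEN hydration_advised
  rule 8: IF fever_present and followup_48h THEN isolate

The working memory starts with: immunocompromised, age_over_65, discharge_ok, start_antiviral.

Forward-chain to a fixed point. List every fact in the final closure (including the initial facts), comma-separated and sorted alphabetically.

Round 1: rule 2 [IF discharge_ok and age_over_65 THEN followup_48h]. New: followup_48h.
Round 2: rule 4 [IF followup_48h and age_over_65 THEN admit]. New: admit.
Round 3: rule 1 [IF admit and discharge_ok THEN observe_4h]; rule 5 [IF admit THEN order_xray]; rule 6 [IF admit and age_over_65 THEN fever_present]. New: observe_4h, order_xray, fever_present.
Round 4: rule 8 [IF fever_present and followup_48h THEN isolate]. New: isolate.

admit, age_over_65, discharge_ok, fever_present, followup_48h, immunocompromised, isolate, observe_4h, order_xray, start_antiviral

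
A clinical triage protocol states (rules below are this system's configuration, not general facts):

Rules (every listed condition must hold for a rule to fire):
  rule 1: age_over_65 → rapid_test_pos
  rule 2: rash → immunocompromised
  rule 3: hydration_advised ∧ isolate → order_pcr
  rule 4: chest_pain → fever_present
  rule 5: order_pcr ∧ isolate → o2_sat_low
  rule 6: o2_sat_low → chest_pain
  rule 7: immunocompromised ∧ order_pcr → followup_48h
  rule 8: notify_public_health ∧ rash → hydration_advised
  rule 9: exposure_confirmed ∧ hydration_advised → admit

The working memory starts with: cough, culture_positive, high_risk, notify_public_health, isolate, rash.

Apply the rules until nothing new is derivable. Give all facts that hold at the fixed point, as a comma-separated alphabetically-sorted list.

chest_pain, cough, culture_positive, fever_present, followup_48h, high_risk, hydration_advised, immunocompromised, isolate, notify_public_health, o2_sat_low, order_pcr, rash

Round 1: rule 2 [rash → immunocompromised]; rule 8 [notify_public_health ∧ rash → hydration_advised]. Adds immunocompromised, hydration_advised.
Round 2: rule 3 [hydration_advised ∧ isolate → order_pcr]. Adds order_pcr.
Round 3: rule 5 [order_pcr ∧ isolate → o2_sat_low]; rule 7 [immunocompromised ∧ order_pcr → followup_48h]. Adds o2_sat_low, followup_48h.
Round 4: rule 6 [o2_sat_low → chest_pain]. Adds chest_pain.
Round 5: rule 4 [chest_pain → fever_present]. Adds fever_present.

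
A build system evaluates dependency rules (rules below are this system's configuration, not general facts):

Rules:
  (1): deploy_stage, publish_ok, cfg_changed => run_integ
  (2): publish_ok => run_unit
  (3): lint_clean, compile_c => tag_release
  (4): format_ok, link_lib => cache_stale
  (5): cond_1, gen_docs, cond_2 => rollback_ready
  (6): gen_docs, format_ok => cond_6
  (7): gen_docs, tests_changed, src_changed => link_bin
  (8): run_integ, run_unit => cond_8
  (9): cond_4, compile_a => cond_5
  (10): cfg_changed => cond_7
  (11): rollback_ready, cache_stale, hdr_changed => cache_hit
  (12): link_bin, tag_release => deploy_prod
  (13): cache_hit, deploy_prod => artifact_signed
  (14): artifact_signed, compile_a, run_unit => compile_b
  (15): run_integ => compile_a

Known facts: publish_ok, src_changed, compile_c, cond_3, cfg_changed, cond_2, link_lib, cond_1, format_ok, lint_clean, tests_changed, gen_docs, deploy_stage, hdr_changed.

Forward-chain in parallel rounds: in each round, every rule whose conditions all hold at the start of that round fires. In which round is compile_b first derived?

Round 1: (1) [deploy_stage, publish_ok, cfg_changed => run_integ]; (2) [publish_ok => run_unit]; (3) [lint_clean, compile_c => tag_release]; (4) [format_ok, link_lib => cache_stale]; (5) [cond_1, gen_docs, cond_2 => rollback_ready]; (6) [gen_docs, format_ok => cond_6]; (7) [gen_docs, tests_changed, src_changed => link_bin]; (10) [cfg_changed => cond_7]. New: run_integ, run_unit, tag_release, cache_stale, rollback_ready, cond_6, link_bin, cond_7.
Round 2: (8) [run_integ, run_unit => cond_8]; (11) [rollback_ready, cache_stale, hdr_changed => cache_hit]; (12) [link_bin, tag_release => deploy_prod]; (15) [run_integ => compile_a]. New: cond_8, cache_hit, deploy_prod, compile_a.
Round 3: (13) [cache_hit, deploy_prod => artifact_signed]. New: artifact_signed.
Round 4: (14) [artifact_signed, compile_a, run_unit => compile_b]. New: compile_b.
compile_b first appears in round 4.

4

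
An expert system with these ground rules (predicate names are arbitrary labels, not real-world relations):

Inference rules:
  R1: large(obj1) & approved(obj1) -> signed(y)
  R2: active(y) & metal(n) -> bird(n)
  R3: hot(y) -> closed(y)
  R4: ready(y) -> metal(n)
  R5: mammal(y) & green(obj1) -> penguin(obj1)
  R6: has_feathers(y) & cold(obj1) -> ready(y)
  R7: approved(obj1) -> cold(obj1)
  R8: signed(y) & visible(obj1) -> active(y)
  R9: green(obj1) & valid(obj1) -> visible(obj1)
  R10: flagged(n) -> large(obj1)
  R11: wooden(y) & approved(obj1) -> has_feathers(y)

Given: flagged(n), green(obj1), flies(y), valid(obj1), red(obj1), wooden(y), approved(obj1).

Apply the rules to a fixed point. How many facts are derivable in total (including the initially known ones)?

Round 1: R7 [approved(obj1) -> cold(obj1)]; R9 [green(obj1) & valid(obj1) -> visible(obj1)]; R10 [flagged(n) -> large(obj1)]; R11 [wooden(y) & approved(obj1) -> has_feathers(y)]. Adds cold(obj1), visible(obj1), large(obj1), has_feathers(y).
Round 2: R1 [large(obj1) & approved(obj1) -> signed(y)]; R6 [has_feathers(y) & cold(obj1) -> ready(y)]. Adds signed(y), ready(y).
Round 3: R4 [ready(y) -> metal(n)]; R8 [signed(y) & visible(obj1) -> active(y)]. Adds metal(n), active(y).
Round 4: R2 [active(y) & metal(n) -> bird(n)]. Adds bird(n).
Closure: {active(y), approved(obj1), bird(n), cold(obj1), flagged(n), flies(y), green(obj1), has_feathers(y), large(obj1), metal(n), ready(y), red(obj1), signed(y), valid(obj1), visible(obj1), wooden(y)} — 16 facts.

16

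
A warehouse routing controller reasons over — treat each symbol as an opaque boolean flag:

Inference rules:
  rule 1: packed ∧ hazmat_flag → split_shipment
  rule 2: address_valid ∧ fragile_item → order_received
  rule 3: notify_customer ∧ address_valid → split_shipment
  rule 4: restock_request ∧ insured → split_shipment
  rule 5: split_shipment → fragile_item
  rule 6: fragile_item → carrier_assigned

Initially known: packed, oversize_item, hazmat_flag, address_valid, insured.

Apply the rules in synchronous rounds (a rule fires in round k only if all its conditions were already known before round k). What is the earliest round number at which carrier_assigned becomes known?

3

[1] rule 1 [packed ∧ hazmat_flag → split_shipment]. ⇒ new: split_shipment.
[2] rule 5 [split_shipment → fragile_item]. ⇒ new: fragile_item.
[3] rule 2 [address_valid ∧ fragile_item → order_received]; rule 6 [fragile_item → carrier_assigned]. ⇒ new: order_received, carrier_assigned.
carrier_assigned first appears in round 3.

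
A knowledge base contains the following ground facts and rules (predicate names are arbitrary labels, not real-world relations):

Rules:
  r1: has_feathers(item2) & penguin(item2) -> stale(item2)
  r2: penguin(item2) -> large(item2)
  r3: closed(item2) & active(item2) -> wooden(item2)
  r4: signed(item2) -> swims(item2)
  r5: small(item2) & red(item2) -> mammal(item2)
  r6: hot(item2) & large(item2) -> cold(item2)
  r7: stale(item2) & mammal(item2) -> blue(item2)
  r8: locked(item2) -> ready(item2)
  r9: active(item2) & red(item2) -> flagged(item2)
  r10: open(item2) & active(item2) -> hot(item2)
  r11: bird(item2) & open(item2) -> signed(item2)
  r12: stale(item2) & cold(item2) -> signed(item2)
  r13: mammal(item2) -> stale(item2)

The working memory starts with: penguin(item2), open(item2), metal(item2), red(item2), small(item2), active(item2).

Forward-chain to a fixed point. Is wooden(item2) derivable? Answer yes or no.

Round 1: r2 [penguin(item2) -> large(item2)]; r5 [small(item2) & red(item2) -> mammal(item2)]; r9 [active(item2) & red(item2) -> flagged(item2)]; r10 [open(item2) & active(item2) -> hot(item2)]. New: large(item2), mammal(item2), flagged(item2), hot(item2).
Round 2: r6 [hot(item2) & large(item2) -> cold(item2)]; r13 [mammal(item2) -> stale(item2)]. New: cold(item2), stale(item2).
Round 3: r7 [stale(item2) & mammal(item2) -> blue(item2)]; r12 [stale(item2) & cold(item2) -> signed(item2)]. New: blue(item2), signed(item2).
Round 4: r4 [signed(item2) -> swims(item2)]. New: swims(item2).
Fixed point reached. wooden(item2) is concluded only by r3; r3 needs closed(item2) (never derived).

no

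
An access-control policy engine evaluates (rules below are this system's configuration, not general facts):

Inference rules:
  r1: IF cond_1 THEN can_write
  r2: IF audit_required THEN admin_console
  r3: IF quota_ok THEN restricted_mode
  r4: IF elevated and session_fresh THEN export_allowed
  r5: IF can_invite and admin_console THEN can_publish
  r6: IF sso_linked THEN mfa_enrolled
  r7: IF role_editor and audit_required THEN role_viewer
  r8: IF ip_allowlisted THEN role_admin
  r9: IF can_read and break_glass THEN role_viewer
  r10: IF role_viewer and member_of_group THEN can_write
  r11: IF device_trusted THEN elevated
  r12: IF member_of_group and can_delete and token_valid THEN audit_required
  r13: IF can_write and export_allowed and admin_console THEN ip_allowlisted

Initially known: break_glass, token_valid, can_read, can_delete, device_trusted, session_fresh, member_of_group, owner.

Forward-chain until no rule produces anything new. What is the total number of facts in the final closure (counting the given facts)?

16

Round 1: r9 [IF can_read and break_glass THEN role_viewer]; r11 [IF device_trusted THEN elevated]; r12 [IF member_of_group and can_delete and token_valid THEN audit_required]. Adds role_viewer, elevated, audit_required.
Round 2: r2 [IF audit_required THEN admin_console]; r4 [IF elevated and session_fresh THEN export_allowed]; r10 [IF role_viewer and member_of_group THEN can_write]. Adds admin_console, export_allowed, can_write.
Round 3: r13 [IF can_write and export_allowed and admin_console THEN ip_allowlisted]. Adds ip_allowlisted.
Round 4: r8 [IF ip_allowlisted THEN role_admin]. Adds role_admin.
Closure: {admin_console, audit_required, break_glass, can_delete, can_read, can_write, device_trusted, elevated, export_allowed, ip_allowlisted, member_of_group, owner, role_admin, role_viewer, session_fresh, token_valid} — 16 facts.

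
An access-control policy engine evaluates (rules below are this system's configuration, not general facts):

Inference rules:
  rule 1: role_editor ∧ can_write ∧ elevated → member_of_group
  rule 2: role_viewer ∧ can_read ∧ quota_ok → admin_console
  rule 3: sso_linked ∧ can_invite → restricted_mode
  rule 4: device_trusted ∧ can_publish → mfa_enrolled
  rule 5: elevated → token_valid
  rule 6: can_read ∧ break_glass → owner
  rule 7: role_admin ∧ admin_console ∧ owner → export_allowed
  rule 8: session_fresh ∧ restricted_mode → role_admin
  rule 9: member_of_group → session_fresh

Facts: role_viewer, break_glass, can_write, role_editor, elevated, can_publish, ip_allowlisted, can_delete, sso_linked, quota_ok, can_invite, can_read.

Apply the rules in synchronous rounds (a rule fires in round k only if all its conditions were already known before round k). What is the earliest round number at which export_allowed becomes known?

4

[1] rule 1 [role_editor ∧ can_write ∧ elevated → member_of_group]; rule 2 [role_viewer ∧ can_read ∧ quota_ok → admin_console]; rule 3 [sso_linked ∧ can_invite → restricted_mode]; rule 5 [elevated → token_valid]; rule 6 [can_read ∧ break_glass → owner]. ⇒ new: member_of_group, admin_console, restricted_mode, token_valid, owner.
[2] rule 9 [member_of_group → session_fresh]. ⇒ new: session_fresh.
[3] rule 8 [session_fresh ∧ restricted_mode → role_admin]. ⇒ new: role_admin.
[4] rule 7 [role_admin ∧ admin_console ∧ owner → export_allowed]. ⇒ new: export_allowed.
export_allowed first appears in round 4.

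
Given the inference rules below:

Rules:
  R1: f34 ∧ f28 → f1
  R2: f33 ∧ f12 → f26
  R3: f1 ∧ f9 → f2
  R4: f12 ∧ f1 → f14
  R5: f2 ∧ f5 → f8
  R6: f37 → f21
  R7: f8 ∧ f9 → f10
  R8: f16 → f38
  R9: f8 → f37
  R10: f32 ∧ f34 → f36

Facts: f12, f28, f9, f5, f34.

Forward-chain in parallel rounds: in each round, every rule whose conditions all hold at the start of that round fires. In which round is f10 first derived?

4

Round 1 — R1, derive f1.
Round 2 — R3, R4, derive f2, f14.
Round 3 — R5, derive f8.
Round 4 — R7, R9, derive f10, f37.
f10 first appears in round 4.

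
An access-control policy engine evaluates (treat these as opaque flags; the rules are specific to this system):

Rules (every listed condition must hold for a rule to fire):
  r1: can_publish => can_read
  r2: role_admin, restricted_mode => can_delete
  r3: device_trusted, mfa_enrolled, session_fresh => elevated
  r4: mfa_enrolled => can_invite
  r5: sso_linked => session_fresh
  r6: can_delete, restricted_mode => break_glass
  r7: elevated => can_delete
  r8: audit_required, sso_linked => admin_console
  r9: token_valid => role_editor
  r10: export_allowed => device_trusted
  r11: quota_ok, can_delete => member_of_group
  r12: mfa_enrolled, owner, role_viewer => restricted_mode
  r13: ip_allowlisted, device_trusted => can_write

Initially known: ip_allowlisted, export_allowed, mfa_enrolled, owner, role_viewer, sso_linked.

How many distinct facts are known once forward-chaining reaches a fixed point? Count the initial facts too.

Round 1: r4 [mfa_enrolled => can_invite]; r5 [sso_linked => session_fresh]; r10 [export_allowed => device_trusted]; r12 [mfa_enrolled, owner, role_viewer => restricted_mode]. New: can_invite, session_fresh, device_trusted, restricted_mode.
Round 2: r3 [device_trusted, mfa_enrolled, session_fresh => elevated]; r13 [ip_allowlisted, device_trusted => can_write]. New: elevated, can_write.
Round 3: r7 [elevated => can_delete]. New: can_delete.
Round 4: r6 [can_delete, restricted_mode => break_glass]. New: break_glass.
Closure: {break_glass, can_delete, can_invite, can_write, device_trusted, elevated, export_allowed, ip_allowlisted, mfa_enrolled, owner, restricted_mode, role_viewer, session_fresh, sso_linked} — 14 facts.

14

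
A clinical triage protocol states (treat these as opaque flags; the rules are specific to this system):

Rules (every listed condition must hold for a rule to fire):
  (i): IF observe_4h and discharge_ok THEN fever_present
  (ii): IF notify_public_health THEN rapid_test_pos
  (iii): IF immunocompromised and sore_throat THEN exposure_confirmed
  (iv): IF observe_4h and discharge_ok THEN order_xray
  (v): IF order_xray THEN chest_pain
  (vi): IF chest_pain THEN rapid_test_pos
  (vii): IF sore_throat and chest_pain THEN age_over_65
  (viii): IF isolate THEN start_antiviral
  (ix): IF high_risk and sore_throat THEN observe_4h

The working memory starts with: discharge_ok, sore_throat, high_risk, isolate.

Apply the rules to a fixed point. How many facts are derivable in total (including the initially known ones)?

Round 1: (viii) [IF isolate THEN start_antiviral]; (ix) [IF high_risk and sore_throat THEN observe_4h]. New: start_antiviral, observe_4h.
Round 2: (i) [IF observe_4h and discharge_ok THEN fever_present]; (iv) [IF observe_4h and discharge_ok THEN order_xray]. New: fever_present, order_xray.
Round 3: (v) [IF order_xray THEN chest_pain]. New: chest_pain.
Round 4: (vi) [IF chest_pain THEN rapid_test_pos]; (vii) [IF sore_throat and chest_pain THEN age_over_65]. New: rapid_test_pos, age_over_65.
Closure: {age_over_65, chest_pain, discharge_ok, fever_present, high_risk, isolate, observe_4h, order_xray, rapid_test_pos, sore_throat, start_antiviral} — 11 facts.

11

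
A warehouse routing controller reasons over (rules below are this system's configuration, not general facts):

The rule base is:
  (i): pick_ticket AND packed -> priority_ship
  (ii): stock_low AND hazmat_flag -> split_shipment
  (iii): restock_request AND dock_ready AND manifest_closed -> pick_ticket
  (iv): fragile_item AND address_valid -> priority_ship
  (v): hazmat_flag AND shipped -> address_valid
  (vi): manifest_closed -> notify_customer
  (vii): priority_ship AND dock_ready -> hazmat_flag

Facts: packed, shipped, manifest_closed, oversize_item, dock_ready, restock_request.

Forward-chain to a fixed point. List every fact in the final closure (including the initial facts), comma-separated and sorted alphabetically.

address_valid, dock_ready, hazmat_flag, manifest_closed, notify_customer, oversize_item, packed, pick_ticket, priority_ship, restock_request, shipped

Round 1 fires (iii), (vi), giving pick_ticket, notify_customer.
Round 2 fires (i), giving priority_ship.
Round 3 fires (vii), giving hazmat_flag.
Round 4 fires (v), giving address_valid.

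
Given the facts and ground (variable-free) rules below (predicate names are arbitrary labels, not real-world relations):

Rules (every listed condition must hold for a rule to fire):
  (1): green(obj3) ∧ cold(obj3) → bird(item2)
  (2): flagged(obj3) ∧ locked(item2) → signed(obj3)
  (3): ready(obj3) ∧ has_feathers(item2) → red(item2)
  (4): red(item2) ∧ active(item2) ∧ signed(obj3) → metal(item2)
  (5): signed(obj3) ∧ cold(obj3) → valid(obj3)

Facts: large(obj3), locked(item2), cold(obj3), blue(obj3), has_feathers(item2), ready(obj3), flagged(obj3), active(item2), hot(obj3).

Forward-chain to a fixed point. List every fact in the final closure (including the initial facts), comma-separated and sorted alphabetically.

Round 1 fires (2), (3), giving signed(obj3), red(item2).
Round 2 fires (4), (5), giving metal(item2), valid(obj3).

active(item2), blue(obj3), cold(obj3), flagged(obj3), has_feathers(item2), hot(obj3), large(obj3), locked(item2), metal(item2), ready(obj3), red(item2), signed(obj3), valid(obj3)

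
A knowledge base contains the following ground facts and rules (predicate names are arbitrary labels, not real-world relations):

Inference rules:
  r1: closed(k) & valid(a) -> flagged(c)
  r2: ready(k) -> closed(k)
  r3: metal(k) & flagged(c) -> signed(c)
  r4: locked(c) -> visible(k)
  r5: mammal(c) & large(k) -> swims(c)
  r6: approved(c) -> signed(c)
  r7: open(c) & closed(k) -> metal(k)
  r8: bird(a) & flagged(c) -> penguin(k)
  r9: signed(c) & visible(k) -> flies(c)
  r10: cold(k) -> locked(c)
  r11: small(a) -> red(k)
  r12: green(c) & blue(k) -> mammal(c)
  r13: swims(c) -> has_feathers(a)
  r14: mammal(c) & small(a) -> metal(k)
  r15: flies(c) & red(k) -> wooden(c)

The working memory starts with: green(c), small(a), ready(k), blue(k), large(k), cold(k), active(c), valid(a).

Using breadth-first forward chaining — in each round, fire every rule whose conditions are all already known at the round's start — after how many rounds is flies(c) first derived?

Round 1: r2 [ready(k) -> closed(k)]; r10 [cold(k) -> locked(c)]; r11 [small(a) -> red(k)]; r12 [green(c) & blue(k) -> mammal(c)]. New: closed(k), locked(c), red(k), mammal(c).
Round 2: r1 [closed(k) & valid(a) -> flagged(c)]; r4 [locked(c) -> visible(k)]; r5 [mammal(c) & large(k) -> swims(c)]; r14 [mammal(c) & small(a) -> metal(k)]. New: flagged(c), visible(k), swims(c), metal(k).
Round 3: r3 [metal(k) & flagged(c) -> signed(c)]; r13 [swims(c) -> has_feathers(a)]. New: signed(c), has_feathers(a).
Round 4: r9 [signed(c) & visible(k) -> flies(c)]. New: flies(c).
flies(c) first appears in round 4.

4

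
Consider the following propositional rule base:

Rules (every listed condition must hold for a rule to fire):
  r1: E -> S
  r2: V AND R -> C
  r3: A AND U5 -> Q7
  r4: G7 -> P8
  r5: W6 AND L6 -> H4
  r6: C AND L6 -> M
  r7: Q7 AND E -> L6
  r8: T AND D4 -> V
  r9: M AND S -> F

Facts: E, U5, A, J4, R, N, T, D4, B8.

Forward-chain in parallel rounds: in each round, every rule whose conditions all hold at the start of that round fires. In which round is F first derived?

[1] r1 [E -> S]; r3 [A AND U5 -> Q7]; r8 [T AND D4 -> V]. ⇒ new: S, Q7, V.
[2] r2 [V AND R -> C]; r7 [Q7 AND E -> L6]. ⇒ new: C, L6.
[3] r6 [C AND L6 -> M]. ⇒ new: M.
[4] r9 [M AND S -> F]. ⇒ new: F.
F first appears in round 4.

4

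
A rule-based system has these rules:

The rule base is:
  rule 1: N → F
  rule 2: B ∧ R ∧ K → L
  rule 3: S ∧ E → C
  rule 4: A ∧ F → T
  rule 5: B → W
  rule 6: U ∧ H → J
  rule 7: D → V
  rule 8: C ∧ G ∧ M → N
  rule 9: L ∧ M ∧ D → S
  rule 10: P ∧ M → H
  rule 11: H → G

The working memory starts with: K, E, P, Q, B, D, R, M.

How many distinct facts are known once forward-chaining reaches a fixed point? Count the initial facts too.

Round 1: rule 2 [B ∧ R ∧ K → L]; rule 5 [B → W]; rule 7 [D → V]; rule 10 [P ∧ M → H]. Adds L, W, V, H.
Round 2: rule 9 [L ∧ M ∧ D → S]; rule 11 [H → G]. Adds S, G.
Round 3: rule 3 [S ∧ E → C]. Adds C.
Round 4: rule 8 [C ∧ G ∧ M → N]. Adds N.
Round 5: rule 1 [N → F]. Adds F.
Closure: {B, C, D, E, F, G, H, K, L, M, N, P, Q, R, S, V, W} — 17 facts.

17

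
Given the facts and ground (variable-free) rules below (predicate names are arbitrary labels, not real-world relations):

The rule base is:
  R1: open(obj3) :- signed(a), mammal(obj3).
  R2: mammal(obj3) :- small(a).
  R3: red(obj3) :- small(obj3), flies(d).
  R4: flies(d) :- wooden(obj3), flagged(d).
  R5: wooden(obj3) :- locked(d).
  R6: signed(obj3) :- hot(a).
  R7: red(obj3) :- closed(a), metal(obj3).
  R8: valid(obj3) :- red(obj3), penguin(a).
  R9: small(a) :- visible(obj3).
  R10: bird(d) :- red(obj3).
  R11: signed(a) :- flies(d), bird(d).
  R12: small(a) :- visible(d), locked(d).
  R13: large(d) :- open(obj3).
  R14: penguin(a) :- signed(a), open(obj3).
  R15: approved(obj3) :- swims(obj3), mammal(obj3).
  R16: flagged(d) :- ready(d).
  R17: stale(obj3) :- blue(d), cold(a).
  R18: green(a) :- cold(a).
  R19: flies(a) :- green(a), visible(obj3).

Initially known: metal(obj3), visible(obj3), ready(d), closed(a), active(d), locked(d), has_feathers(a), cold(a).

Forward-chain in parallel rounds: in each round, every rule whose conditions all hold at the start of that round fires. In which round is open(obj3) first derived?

4

Round 1: R5 [wooden(obj3) :- locked(d).]; R7 [red(obj3) :- closed(a), metal(obj3).]; R9 [small(a) :- visible(obj3).]; R16 [flagged(d) :- ready(d).]; R18 [green(a) :- cold(a).]. Adds wooden(obj3), red(obj3), small(a), flagged(d), green(a).
Round 2: R2 [mammal(obj3) :- small(a).]; R4 [flies(d) :- wooden(obj3), flagged(d).]; R10 [bird(d) :- red(obj3).]; R19 [flies(a) :- green(a), visible(obj3).]. Adds mammal(obj3), flies(d), bird(d), flies(a).
Round 3: R11 [signed(a) :- flies(d), bird(d).]. Adds signed(a).
Round 4: R1 [open(obj3) :- signed(a), mammal(obj3).]. Adds open(obj3).
open(obj3) first appears in round 4.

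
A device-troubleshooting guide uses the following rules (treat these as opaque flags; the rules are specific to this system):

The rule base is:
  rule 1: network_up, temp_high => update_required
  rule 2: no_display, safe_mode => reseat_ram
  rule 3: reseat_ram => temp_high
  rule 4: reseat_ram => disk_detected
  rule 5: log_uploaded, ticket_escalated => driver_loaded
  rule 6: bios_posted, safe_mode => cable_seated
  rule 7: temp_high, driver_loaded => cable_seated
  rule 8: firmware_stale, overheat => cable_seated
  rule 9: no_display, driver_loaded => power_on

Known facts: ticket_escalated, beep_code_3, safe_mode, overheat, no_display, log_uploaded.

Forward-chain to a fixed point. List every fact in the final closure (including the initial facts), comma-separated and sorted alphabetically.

beep_code_3, cable_seated, disk_detected, driver_loaded, log_uploaded, no_display, overheat, power_on, reseat_ram, safe_mode, temp_high, ticket_escalated

Round 1 — rule 2, rule 5, derive reseat_ram, driver_loaded.
Round 2 — rule 3, rule 4, rule 9, derive temp_high, disk_detected, power_on.
Round 3 — rule 7, derive cable_seated.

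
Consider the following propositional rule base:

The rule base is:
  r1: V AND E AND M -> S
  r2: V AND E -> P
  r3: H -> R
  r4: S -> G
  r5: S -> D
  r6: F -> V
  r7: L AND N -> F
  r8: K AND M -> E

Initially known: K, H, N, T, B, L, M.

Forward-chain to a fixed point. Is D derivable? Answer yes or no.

yes

Round 1 fires r3, r7, r8, giving R, F, E.
Round 2 fires r6, giving V.
Round 3 fires r1, r2, giving S, P.
Round 4 fires r4, r5, giving G, D.
D appears in round 4, so it is derivable.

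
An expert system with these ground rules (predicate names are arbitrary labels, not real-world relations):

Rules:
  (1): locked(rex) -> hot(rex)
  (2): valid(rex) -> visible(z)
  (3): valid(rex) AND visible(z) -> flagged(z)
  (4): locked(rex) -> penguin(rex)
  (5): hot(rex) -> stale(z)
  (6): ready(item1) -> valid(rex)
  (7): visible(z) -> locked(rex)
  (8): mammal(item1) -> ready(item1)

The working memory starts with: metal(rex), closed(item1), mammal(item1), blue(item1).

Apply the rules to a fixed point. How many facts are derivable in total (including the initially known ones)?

Round 1: (8) [mammal(item1) -> ready(item1)]. New: ready(item1).
Round 2: (6) [ready(item1) -> valid(rex)]. New: valid(rex).
Round 3: (2) [valid(rex) -> visible(z)]. New: visible(z).
Round 4: (3) [valid(rex) AND visible(z) -> flagged(z)]; (7) [visible(z) -> locked(rex)]. New: flagged(z), locked(rex).
Round 5: (1) [locked(rex) -> hot(rex)]; (4) [locked(rex) -> penguin(rex)]. New: hot(rex), penguin(rex).
Round 6: (5) [hot(rex) -> stale(z)]. New: stale(z).
Closure: {blue(item1), closed(item1), flagged(z), hot(rex), locked(rex), mammal(item1), metal(rex), penguin(rex), ready(item1), stale(z), valid(rex), visible(z)} — 12 facts.

12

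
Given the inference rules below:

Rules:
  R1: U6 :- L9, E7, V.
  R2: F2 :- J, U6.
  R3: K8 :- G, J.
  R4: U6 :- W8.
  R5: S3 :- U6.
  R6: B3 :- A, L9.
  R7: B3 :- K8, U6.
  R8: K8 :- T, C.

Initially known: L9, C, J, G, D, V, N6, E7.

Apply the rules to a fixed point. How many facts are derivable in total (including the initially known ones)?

[1] R1 [U6 :- L9, E7, V.]; R3 [K8 :- G, J.]. ⇒ new: U6, K8.
[2] R2 [F2 :- J, U6.]; R5 [S3 :- U6.]; R7 [B3 :- K8, U6.]. ⇒ new: F2, S3, B3.
Closure: {B3, C, D, E7, F2, G, J, K8, L9, N6, S3, U6, V} — 13 facts.

13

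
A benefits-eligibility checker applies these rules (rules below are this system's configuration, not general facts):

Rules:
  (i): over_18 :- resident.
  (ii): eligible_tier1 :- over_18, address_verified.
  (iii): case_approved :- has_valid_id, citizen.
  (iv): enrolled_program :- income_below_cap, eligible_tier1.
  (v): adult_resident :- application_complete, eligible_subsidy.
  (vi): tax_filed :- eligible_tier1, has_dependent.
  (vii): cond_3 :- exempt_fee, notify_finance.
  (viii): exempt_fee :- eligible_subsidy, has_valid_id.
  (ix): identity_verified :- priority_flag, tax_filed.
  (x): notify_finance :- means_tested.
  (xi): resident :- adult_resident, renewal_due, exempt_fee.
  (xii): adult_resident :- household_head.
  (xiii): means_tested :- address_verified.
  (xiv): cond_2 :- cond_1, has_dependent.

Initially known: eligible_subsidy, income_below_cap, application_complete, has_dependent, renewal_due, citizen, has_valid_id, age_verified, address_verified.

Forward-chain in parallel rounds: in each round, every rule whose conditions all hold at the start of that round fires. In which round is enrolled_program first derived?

5

[1] (iii) [case_approved :- has_valid_id, citizen.]; (v) [adult_resident :- application_complete, eligible_subsidy.]; (viii) [exempt_fee :- eligible_subsidy, has_valid_id.]; (xiii) [means_tested :- address_verified.]. ⇒ new: case_approved, adult_resident, exempt_fee, means_tested.
[2] (x) [notify_finance :- means_tested.]; (xi) [resident :- adult_resident, renewal_due, exempt_fee.]. ⇒ new: notify_finance, resident.
[3] (i) [over_18 :- resident.]; (vii) [cond_3 :- exempt_fee, notify_finance.]. ⇒ new: over_18, cond_3.
[4] (ii) [eligible_tier1 :- over_18, address_verified.]. ⇒ new: eligible_tier1.
[5] (iv) [enrolled_program :- income_below_cap, eligible_tier1.]; (vi) [tax_filed :- eligible_tier1, has_dependent.]. ⇒ new: enrolled_program, tax_filed.
enrolled_program first appears in round 5.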